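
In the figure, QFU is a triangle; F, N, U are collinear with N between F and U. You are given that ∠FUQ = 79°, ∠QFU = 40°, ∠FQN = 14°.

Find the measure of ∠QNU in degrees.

1. ∠NFQ = 40°  [N on ray FU]
2. ∠FNQ = 126°  [△QFN]
3. ∠QNU = 54°  [linear pair at N on FU]

∠QNU = 54°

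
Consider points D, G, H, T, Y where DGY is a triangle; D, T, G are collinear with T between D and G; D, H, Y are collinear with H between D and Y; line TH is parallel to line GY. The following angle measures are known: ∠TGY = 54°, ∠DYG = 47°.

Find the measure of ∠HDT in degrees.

∠HDT = 79°

1. ∠DGY = 54°  [T on ray GD]
2. ∠GDY = 79°  [△DGY]
3. ∠HDT = 79°  [T on DG, H on DY]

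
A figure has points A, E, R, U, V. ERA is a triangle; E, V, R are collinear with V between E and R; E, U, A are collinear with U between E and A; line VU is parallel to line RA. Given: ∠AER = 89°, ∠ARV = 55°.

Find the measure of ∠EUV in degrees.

1. ∠ARE = 55°  [V on ray RE]
2. ∠EAR = 36°  [△ERA]
3. ∠EUV = 36°  [VU∥RA, corresponding at U]

∠EUV = 36°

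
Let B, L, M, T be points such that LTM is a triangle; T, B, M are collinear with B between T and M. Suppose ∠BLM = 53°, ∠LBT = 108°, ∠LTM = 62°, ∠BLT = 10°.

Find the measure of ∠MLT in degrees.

1. ∠LBM = 72°  [linear pair at B on TM]
2. ∠BML = 55°  [△LBM]
3. ∠LMT = 55°  [B on ray MT]
4. ∠MLT = 63°  [△LTM]

∠MLT = 63°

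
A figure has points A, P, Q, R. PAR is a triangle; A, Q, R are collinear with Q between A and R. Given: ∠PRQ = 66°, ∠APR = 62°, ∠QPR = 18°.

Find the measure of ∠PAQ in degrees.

1. ∠ARP = 66°  [Q on ray RA]
2. ∠PAR = 52°  [△PAR]
3. ∠PAQ = 52°  [Q on ray AR]

∠PAQ = 52°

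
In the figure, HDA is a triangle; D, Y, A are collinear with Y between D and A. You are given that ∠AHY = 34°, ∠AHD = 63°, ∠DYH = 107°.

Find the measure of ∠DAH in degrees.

1. ∠AYH = 73°  [linear pair at Y on DA]
2. ∠HAY = 73°  [△HYA]
3. ∠DAH = 73°  [Y on ray AD]

∠DAH = 73°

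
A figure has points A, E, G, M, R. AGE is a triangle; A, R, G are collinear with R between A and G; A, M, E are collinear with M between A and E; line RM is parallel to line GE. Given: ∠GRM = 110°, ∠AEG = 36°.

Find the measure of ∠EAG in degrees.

1. ∠ARM = 70°  [linear pair at R on AG]
2. ∠AMR = 36°  [RM∥GE, corresponding at M]
3. ∠MAR = 74°  [△ARM]
4. ∠EAG = 74°  [R on AG, M on AE]

∠EAG = 74°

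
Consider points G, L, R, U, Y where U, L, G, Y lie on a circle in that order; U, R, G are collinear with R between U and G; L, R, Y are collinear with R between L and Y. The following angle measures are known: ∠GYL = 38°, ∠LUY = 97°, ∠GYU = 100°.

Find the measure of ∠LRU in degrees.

1. ∠GUL = 38°  [same arc LG]
2. ∠LGY = 83°  [cyclic ULGY, opposite ∠U+∠G]
3. ∠GLU = 80°  [cyclic ULGY, opposite ∠L+∠Y]
4. ∠LGU = 62°  [△ULG]
5. ∠GLY = 59°  [△LGY]
6. ∠GRL = 59°  [△LRG]
7. ∠LRU = 121°  [linear pair at R on UG]

∠LRU = 121°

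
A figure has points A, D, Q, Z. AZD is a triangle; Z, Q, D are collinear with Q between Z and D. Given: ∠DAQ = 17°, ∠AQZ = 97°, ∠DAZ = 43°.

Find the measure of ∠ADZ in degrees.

∠ADZ = 80°

1. ∠AQD = 83°  [linear pair at Q on ZD]
2. ∠ADQ = 80°  [△AQD]
3. ∠ADZ = 80°  [Q on ray DZ]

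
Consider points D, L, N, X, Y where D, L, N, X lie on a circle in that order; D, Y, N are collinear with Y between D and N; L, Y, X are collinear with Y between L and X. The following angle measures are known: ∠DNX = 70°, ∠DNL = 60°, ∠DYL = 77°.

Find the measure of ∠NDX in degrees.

1. ∠DXL = 60°  [same arc DL]
2. ∠NYX = 77°  [vertical angles at Y]
3. ∠DYX = 103°  [linear pair at Y on DN]
4. ∠NDX = 17°  [△DYX]

∠NDX = 17°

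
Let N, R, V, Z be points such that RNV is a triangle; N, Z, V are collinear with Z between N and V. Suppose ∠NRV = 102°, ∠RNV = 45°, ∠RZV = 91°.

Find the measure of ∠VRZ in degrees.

∠VRZ = 56°

1. ∠NVR = 33°  [△RNV]
2. ∠RVZ = 33°  [Z on ray VN]
3. ∠VRZ = 56°  [△RZV]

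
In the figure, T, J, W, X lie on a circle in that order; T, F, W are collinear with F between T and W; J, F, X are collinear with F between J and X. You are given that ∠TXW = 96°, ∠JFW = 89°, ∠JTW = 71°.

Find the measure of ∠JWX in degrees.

1. ∠TJW = 84°  [cyclic TJWX, opposite ∠J+∠X]
2. ∠JXW = 71°  [same arc JW]
3. ∠JWT = 25°  [△TJW]
4. ∠WJX = 66°  [△JFW]
5. ∠JWX = 43°  [△JWX]

∠JWX = 43°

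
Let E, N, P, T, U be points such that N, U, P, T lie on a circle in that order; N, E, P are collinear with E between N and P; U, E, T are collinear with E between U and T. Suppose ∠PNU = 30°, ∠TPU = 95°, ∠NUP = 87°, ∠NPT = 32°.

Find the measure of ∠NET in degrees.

1. ∠NPU = 63°  [△NUP]
2. ∠NTP = 93°  [cyclic NUPT, opposite ∠U+∠T]
3. ∠PNT = 55°  [△NPT]
4. ∠NTU = 63°  [same arc NU]
5. ∠NET = 62°  [△NET]

∠NET = 62°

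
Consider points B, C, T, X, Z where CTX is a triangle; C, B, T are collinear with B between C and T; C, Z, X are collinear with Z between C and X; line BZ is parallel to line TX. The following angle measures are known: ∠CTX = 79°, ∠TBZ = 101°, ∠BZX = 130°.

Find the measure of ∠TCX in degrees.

∠TCX = 51°

1. ∠CBZ = 79°  [BZ∥TX, corresponding at B]
2. ∠BZC = 50°  [linear pair at Z on CX]
3. ∠BCZ = 51°  [△CBZ]
4. ∠TCX = 51°  [B on CT, Z on CX]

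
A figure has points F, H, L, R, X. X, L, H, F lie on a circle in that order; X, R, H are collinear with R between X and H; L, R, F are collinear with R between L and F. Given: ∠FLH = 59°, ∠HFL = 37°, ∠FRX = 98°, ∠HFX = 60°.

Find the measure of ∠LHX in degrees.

1. ∠HXL = 37°  [same arc LH]
2. ∠HLX = 120°  [cyclic XLHF, opposite ∠L+∠F]
3. ∠LHX = 23°  [△XLH]

∠LHX = 23°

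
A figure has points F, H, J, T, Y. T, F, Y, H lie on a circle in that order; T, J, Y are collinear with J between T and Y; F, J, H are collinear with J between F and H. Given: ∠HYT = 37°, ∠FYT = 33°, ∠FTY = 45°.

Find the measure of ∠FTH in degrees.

∠FTH = 110°

1. ∠HFT = 37°  [same arc TH]
2. ∠FHT = 33°  [same arc TF]
3. ∠FTH = 110°  [△TFH]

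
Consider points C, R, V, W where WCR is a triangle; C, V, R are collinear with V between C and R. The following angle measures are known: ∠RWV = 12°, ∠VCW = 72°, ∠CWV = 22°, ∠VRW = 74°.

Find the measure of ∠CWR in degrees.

1. ∠RCW = 72°  [V on ray CR]
2. ∠CRW = 74°  [V on ray RC]
3. ∠CWR = 34°  [△WCR]

∠CWR = 34°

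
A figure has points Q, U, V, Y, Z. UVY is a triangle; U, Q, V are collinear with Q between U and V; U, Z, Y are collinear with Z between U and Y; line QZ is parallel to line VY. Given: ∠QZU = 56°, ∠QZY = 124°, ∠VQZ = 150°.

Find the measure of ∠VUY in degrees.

1. ∠UQZ = 30°  [linear pair at Q on UV]
2. ∠QUZ = 94°  [△UQZ]
3. ∠VUY = 94°  [Q on UV, Z on UY]

∠VUY = 94°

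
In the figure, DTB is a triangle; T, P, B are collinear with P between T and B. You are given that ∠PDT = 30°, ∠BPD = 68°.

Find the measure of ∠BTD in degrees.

1. ∠DPT = 112°  [linear pair at P on TB]
2. ∠DTP = 38°  [△DTP]
3. ∠BTD = 38°  [P on ray TB]

∠BTD = 38°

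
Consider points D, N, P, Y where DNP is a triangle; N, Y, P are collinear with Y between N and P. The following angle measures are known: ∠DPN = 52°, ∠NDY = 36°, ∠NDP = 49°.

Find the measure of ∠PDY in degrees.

1. ∠DNP = 79°  [△DNP]
2. ∠DPY = 52°  [Y on ray PN]
3. ∠DNY = 79°  [Y on ray NP]
4. ∠DYN = 65°  [△DNY]
5. ∠DYP = 115°  [linear pair at Y on NP]
6. ∠PDY = 13°  [△DYP]

∠PDY = 13°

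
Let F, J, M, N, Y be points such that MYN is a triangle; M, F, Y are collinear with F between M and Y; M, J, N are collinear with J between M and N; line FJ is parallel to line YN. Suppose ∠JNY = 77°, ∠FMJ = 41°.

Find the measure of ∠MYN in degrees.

∠MYN = 62°

1. ∠MNY = 77°  [J on ray NM]
2. ∠NMY = 41°  [F on MY, J on MN]
3. ∠MYN = 62°  [△MYN]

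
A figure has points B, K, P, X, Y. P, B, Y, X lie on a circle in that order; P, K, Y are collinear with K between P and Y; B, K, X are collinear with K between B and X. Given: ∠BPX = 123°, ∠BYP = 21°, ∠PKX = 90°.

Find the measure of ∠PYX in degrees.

∠PYX = 36°

1. ∠BXP = 21°  [same arc PB]
2. ∠PBX = 36°  [△PBX]
3. ∠PYX = 36°  [same arc PX]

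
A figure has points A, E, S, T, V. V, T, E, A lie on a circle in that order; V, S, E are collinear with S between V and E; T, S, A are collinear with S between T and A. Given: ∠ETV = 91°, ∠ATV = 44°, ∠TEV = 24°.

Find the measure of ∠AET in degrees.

∠AET = 68°

1. ∠EAV = 89°  [cyclic VTEA, opposite ∠T+∠A]
2. ∠EVT = 65°  [△VTE]
3. ∠AEV = 44°  [same arc VA]
4. ∠AVE = 47°  [△VEA]
5. ∠EAT = 65°  [same arc TE]
6. ∠ATE = 47°  [same arc EA]
7. ∠AET = 68°  [△TEA]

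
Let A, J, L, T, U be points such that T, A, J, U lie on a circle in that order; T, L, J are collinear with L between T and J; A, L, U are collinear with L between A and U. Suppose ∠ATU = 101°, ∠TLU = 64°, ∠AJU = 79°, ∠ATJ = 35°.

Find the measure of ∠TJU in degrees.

1. ∠JLU = 116°  [linear pair at L on TJ]
2. ∠AUJ = 35°  [same arc AJ]
3. ∠TJU = 29°  [△JLU]

∠TJU = 29°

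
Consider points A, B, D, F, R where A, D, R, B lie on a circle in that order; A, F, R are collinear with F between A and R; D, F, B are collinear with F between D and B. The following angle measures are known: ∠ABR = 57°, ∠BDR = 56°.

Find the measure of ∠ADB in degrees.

1. ∠BAR = 56°  [same arc RB]
2. ∠ARB = 67°  [△ARB]
3. ∠ADB = 67°  [same arc AB]

∠ADB = 67°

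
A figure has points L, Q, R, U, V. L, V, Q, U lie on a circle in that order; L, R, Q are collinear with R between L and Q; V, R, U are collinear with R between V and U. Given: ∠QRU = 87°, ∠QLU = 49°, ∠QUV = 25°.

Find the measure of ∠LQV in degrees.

∠LQV = 38°

1. ∠LRV = 87°  [vertical angles at R]
2. ∠QVU = 49°  [same arc QU]
3. ∠QRV = 93°  [linear pair at R on LQ]
4. ∠LQV = 38°  [△VRQ]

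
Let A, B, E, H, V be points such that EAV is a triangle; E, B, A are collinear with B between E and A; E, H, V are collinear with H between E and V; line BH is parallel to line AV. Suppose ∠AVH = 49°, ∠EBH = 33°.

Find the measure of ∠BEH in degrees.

∠BEH = 98°

1. ∠AVE = 49°  [H on ray VE]
2. ∠EAV = 33°  [BH∥AV, corresponding at B]
3. ∠AEV = 98°  [△EAV]
4. ∠BEH = 98°  [B on EA, H on EV]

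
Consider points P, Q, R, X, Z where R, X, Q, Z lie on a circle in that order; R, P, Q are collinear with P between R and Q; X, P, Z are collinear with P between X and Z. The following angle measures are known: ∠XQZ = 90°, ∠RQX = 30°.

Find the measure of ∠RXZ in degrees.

∠RXZ = 60°

1. ∠XRZ = 90°  [cyclic RXQZ, opposite ∠R+∠Q]
2. ∠RZX = 30°  [same arc RX]
3. ∠RXZ = 60°  [△RXZ]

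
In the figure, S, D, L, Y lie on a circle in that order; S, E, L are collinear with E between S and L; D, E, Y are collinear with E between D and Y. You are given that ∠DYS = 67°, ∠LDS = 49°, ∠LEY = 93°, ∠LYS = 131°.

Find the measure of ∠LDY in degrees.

1. ∠DLS = 67°  [same arc SD]
2. ∠DES = 93°  [vertical angles at E]
3. ∠DEL = 87°  [linear pair at E on SL]
4. ∠LDY = 26°  [△DEL]

∠LDY = 26°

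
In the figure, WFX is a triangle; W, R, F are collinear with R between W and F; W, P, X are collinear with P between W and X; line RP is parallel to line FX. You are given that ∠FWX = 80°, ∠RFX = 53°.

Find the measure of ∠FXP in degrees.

1. ∠WFX = 53°  [R on ray FW]
2. ∠FXW = 47°  [△WFX]
3. ∠FXP = 47°  [P on ray XW]

∠FXP = 47°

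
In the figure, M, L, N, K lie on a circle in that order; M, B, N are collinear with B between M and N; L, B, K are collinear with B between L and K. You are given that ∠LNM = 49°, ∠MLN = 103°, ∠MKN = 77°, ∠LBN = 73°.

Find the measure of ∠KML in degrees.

1. ∠LKM = 49°  [same arc ML]
2. ∠LMN = 28°  [△MLN]
3. ∠LBM = 107°  [linear pair at B on MN]
4. ∠KLM = 45°  [△MBL]
5. ∠KML = 86°  [△MLK]

∠KML = 86°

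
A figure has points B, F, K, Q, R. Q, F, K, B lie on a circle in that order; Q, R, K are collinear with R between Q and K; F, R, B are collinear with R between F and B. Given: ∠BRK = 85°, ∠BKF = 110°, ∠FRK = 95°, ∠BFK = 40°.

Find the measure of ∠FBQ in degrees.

∠FBQ = 45°

1. ∠BRQ = 95°  [linear pair at R on QK]
2. ∠BQK = 40°  [same arc KB]
3. ∠FBQ = 45°  [△QRB]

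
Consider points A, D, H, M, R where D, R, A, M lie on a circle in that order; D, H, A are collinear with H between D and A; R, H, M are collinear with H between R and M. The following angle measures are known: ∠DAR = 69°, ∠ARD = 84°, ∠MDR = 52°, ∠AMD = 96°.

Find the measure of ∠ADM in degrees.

1. ∠ADR = 27°  [△DRA]
2. ∠MAR = 128°  [cyclic DRAM, opposite ∠D+∠A]
3. ∠AMR = 27°  [same arc RA]
4. ∠ARM = 25°  [△RAM]
5. ∠ADM = 25°  [same arc AM]

∠ADM = 25°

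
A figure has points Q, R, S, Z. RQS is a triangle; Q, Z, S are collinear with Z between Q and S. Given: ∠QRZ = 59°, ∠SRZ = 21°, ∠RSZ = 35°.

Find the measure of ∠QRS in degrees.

1. ∠RZS = 124°  [△RZS]
2. ∠QSR = 35°  [Z on ray SQ]
3. ∠QZR = 56°  [linear pair at Z on QS]
4. ∠RQZ = 65°  [△RQZ]
5. ∠RQS = 65°  [Z on ray QS]
6. ∠QRS = 80°  [△RQS]

∠QRS = 80°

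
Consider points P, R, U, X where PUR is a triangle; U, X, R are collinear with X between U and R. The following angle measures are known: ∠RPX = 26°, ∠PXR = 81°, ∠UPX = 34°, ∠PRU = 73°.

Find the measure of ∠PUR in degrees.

1. ∠PXU = 99°  [linear pair at X on UR]
2. ∠PUX = 47°  [△PUX]
3. ∠PUR = 47°  [X on ray UR]

∠PUR = 47°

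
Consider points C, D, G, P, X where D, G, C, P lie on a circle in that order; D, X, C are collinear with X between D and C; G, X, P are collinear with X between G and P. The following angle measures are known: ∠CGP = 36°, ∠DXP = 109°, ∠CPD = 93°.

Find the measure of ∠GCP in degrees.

1. ∠CDP = 36°  [same arc CP]
2. ∠CXP = 71°  [linear pair at X on DC]
3. ∠DCP = 51°  [△DCP]
4. ∠CPG = 58°  [△CXP]
5. ∠GCP = 86°  [△GCP]

∠GCP = 86°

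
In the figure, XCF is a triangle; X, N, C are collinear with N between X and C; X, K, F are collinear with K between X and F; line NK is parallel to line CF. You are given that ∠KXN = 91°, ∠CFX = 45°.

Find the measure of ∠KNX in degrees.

∠KNX = 44°

1. ∠CXF = 91°  [N on XC, K on XF]
2. ∠FCX = 44°  [△XCF]
3. ∠KNX = 44°  [NK∥CF, corresponding at N]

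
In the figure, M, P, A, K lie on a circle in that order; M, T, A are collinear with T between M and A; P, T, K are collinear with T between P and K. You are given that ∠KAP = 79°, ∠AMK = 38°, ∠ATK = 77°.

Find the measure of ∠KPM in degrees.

∠KPM = 40°

1. ∠KMP = 101°  [cyclic MPAK, opposite ∠M+∠A]
2. ∠KTM = 103°  [linear pair at T on MA]
3. ∠MKP = 39°  [△MTK]
4. ∠KPM = 40°  [△MPK]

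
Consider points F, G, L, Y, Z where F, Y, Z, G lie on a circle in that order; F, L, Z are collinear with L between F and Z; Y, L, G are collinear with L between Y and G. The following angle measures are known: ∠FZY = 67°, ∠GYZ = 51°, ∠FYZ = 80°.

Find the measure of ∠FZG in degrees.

∠FZG = 29°

1. ∠GFZ = 51°  [same arc ZG]
2. ∠FGZ = 100°  [cyclic FYZG, opposite ∠Y+∠G]
3. ∠FZG = 29°  [△FZG]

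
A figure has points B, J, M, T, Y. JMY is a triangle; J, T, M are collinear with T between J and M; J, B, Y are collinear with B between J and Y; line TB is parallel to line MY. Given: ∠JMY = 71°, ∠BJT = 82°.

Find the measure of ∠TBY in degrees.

∠TBY = 153°

1. ∠BTJ = 71°  [TB∥MY, corresponding at T]
2. ∠JBT = 27°  [△JTB]
3. ∠TBY = 153°  [linear pair at B on JY]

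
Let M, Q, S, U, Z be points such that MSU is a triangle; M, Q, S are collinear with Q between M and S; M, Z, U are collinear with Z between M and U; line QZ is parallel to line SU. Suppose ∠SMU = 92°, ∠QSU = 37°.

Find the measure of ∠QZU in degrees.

∠QZU = 129°

1. ∠MSU = 37°  [Q on ray SM]
2. ∠MUS = 51°  [△MSU]
3. ∠MZQ = 51°  [QZ∥SU, corresponding at Z]
4. ∠QZU = 129°  [linear pair at Z on MU]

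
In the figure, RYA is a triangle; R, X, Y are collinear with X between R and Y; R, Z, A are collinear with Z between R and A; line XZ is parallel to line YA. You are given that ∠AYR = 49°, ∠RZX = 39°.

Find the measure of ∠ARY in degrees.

∠ARY = 92°

1. ∠RXZ = 49°  [XZ∥YA, corresponding at X]
2. ∠XRZ = 92°  [△RXZ]
3. ∠ARY = 92°  [X on RY, Z on RA]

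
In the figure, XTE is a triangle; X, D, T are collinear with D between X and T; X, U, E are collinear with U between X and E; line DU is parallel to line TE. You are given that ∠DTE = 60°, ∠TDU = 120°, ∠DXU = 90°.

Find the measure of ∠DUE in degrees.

∠DUE = 150°

1. ∠UDX = 60°  [linear pair at D on XT]
2. ∠DUX = 30°  [△XDU]
3. ∠DUE = 150°  [linear pair at U on XE]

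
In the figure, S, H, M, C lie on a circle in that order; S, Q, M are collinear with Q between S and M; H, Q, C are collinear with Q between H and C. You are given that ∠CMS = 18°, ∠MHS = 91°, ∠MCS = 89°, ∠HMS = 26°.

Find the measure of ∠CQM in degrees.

1. ∠CHS = 18°  [same arc SC]
2. ∠HSM = 63°  [△SHM]
3. ∠HQS = 99°  [△SQH]
4. ∠CQM = 99°  [vertical angles at Q]

∠CQM = 99°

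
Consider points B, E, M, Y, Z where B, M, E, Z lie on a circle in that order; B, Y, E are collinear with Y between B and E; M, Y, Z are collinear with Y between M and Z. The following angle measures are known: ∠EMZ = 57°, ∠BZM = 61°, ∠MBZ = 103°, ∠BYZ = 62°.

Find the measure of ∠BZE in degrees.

1. ∠EBZ = 57°  [same arc EZ]
2. ∠BMZ = 16°  [△BMZ]
3. ∠BEZ = 16°  [same arc BZ]
4. ∠BZE = 107°  [△BEZ]

∠BZE = 107°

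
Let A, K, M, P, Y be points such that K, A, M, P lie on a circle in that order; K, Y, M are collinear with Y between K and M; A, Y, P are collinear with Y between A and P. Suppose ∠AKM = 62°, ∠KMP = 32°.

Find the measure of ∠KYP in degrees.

∠KYP = 94°

1. ∠APM = 62°  [same arc AM]
2. ∠MYP = 86°  [△MYP]
3. ∠KYP = 94°  [linear pair at Y on KM]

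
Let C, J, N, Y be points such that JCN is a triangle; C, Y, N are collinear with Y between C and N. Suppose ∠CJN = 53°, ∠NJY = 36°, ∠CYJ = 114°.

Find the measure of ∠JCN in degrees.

∠JCN = 49°

1. ∠JYN = 66°  [linear pair at Y on CN]
2. ∠JNY = 78°  [△JYN]
3. ∠CNJ = 78°  [Y on ray NC]
4. ∠JCN = 49°  [△JCN]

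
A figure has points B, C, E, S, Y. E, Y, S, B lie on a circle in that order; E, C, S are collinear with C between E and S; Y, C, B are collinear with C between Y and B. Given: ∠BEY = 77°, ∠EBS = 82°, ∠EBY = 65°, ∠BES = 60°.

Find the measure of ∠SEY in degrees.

∠SEY = 17°

1. ∠EYS = 98°  [cyclic EYSB, opposite ∠Y+∠B]
2. ∠ESY = 65°  [same arc EY]
3. ∠SEY = 17°  [△EYS]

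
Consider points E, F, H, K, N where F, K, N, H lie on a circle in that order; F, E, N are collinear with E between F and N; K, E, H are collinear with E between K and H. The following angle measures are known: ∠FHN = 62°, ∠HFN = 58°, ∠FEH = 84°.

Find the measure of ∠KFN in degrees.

∠KFN = 24°

1. ∠FNH = 60°  [△FNH]
2. ∠KEN = 84°  [vertical angles at E]
3. ∠FKH = 60°  [same arc FH]
4. ∠FEK = 96°  [linear pair at E on FN]
5. ∠KFN = 24°  [△FEK]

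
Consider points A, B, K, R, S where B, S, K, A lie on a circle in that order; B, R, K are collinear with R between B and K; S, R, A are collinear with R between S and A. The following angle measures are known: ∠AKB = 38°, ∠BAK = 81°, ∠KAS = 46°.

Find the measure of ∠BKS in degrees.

∠BKS = 35°

1. ∠BSK = 99°  [cyclic BSKA, opposite ∠S+∠A]
2. ∠KBS = 46°  [same arc SK]
3. ∠BKS = 35°  [△BSK]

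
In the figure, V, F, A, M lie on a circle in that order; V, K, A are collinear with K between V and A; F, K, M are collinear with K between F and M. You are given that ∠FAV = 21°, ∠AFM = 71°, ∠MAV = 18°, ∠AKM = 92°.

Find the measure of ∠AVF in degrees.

∠AVF = 70°

1. ∠MFV = 18°  [same arc VM]
2. ∠FKV = 92°  [vertical angles at K]
3. ∠AVF = 70°  [△VKF]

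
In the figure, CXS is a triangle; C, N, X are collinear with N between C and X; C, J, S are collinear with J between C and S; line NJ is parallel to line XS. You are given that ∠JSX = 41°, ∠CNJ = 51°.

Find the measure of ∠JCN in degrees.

1. ∠CSX = 41°  [J on ray SC]
2. ∠CXS = 51°  [NJ∥XS, corresponding at N]
3. ∠SCX = 88°  [△CXS]
4. ∠JCN = 88°  [N on CX, J on CS]

∠JCN = 88°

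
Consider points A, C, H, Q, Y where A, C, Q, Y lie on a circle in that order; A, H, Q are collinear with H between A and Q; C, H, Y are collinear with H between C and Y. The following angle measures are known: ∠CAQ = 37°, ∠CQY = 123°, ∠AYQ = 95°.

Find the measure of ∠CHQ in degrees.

∠CHQ = 102°

1. ∠CYQ = 37°  [same arc CQ]
2. ∠QCY = 20°  [△CQY]
3. ∠ACQ = 85°  [cyclic ACQY, opposite ∠C+∠Y]
4. ∠AQC = 58°  [△ACQ]
5. ∠CHQ = 102°  [△CHQ]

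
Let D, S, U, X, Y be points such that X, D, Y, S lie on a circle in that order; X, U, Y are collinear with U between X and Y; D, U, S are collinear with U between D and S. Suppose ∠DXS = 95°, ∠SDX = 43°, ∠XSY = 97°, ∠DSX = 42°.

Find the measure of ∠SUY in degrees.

∠SUY = 82°

1. ∠SYX = 43°  [same arc XS]
2. ∠SXY = 40°  [△XYS]
3. ∠SUX = 98°  [△XUS]
4. ∠SUY = 82°  [linear pair at U on XY]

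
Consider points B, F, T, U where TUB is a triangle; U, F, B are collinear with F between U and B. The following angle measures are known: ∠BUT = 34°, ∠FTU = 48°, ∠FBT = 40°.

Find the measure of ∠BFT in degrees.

1. ∠FUT = 34°  [F on ray UB]
2. ∠TFU = 98°  [△TUF]
3. ∠BFT = 82°  [linear pair at F on UB]

∠BFT = 82°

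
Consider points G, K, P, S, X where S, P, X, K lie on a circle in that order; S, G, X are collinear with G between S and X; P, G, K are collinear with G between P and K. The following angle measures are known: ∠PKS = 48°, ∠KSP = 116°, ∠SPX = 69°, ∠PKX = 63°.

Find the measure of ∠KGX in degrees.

∠KGX = 101°

1. ∠KPS = 16°  [△SPK]
2. ∠KXS = 16°  [same arc SK]
3. ∠KGX = 101°  [△XGK]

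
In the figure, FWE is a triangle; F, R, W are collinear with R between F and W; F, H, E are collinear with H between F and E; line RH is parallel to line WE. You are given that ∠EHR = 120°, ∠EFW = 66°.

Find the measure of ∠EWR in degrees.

1. ∠FHR = 60°  [linear pair at H on FE]
2. ∠HFR = 66°  [R on FW, H on FE]
3. ∠FRH = 54°  [△FRH]
4. ∠HRW = 126°  [linear pair at R on FW]
5. ∠EWR = 54°  [RH∥WE, co-interior at W–R]

∠EWR = 54°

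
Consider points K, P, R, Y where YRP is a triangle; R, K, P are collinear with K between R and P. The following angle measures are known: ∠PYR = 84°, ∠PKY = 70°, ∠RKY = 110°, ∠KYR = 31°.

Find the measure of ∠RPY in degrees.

1. ∠KRY = 39°  [△YRK]
2. ∠PRY = 39°  [K on ray RP]
3. ∠RPY = 57°  [△YRP]

∠RPY = 57°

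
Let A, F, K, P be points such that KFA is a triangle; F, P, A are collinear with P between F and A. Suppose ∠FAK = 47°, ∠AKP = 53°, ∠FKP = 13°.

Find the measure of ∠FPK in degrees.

1. ∠KAP = 47°  [P on ray AF]
2. ∠APK = 80°  [△KPA]
3. ∠FPK = 100°  [linear pair at P on FA]

∠FPK = 100°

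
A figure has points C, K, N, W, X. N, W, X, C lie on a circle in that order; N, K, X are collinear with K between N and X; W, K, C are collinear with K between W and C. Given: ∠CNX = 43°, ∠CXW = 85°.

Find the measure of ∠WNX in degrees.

∠WNX = 52°

1. ∠CWX = 43°  [same arc XC]
2. ∠WCX = 52°  [△WXC]
3. ∠WNX = 52°  [same arc WX]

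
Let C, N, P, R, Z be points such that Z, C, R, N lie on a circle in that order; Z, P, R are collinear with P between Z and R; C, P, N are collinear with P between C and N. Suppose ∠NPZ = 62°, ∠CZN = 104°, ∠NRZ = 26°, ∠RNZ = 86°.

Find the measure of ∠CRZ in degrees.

1. ∠CPR = 62°  [vertical angles at P]
2. ∠NCZ = 26°  [same arc ZN]
3. ∠RCZ = 94°  [cyclic ZCRN, opposite ∠C+∠N]
4. ∠CPZ = 118°  [linear pair at P on ZR]
5. ∠CZR = 36°  [△ZPC]
6. ∠CRZ = 50°  [△ZCR]

∠CRZ = 50°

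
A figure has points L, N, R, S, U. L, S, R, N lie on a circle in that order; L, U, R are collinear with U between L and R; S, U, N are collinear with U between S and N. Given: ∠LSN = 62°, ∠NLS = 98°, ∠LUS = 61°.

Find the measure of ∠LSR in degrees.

∠LSR = 103°

1. ∠LNS = 20°  [△LSN]
2. ∠RLS = 57°  [△LUS]
3. ∠LRS = 20°  [same arc LS]
4. ∠LSR = 103°  [△LSR]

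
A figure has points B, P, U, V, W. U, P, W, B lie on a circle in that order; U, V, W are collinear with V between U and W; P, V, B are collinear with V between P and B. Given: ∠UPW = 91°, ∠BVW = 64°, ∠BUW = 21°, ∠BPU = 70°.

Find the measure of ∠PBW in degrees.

∠PBW = 46°

1. ∠UBW = 89°  [cyclic UPWB, opposite ∠P+∠B]
2. ∠BWU = 70°  [△UWB]
3. ∠PBW = 46°  [△WVB]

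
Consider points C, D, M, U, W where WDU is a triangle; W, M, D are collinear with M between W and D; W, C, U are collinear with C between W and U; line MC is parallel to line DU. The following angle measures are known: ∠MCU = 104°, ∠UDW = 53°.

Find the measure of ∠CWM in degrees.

∠CWM = 51°

1. ∠MCW = 76°  [linear pair at C on WU]
2. ∠CMW = 53°  [MC∥DU, corresponding at M]
3. ∠CWM = 51°  [△WMC]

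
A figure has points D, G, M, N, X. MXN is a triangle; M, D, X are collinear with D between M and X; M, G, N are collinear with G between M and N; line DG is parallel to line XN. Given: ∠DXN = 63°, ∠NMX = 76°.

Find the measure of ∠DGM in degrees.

1. ∠MXN = 63°  [D on ray XM]
2. ∠MNX = 41°  [△MXN]
3. ∠DGM = 41°  [DG∥XN, corresponding at G]

∠DGM = 41°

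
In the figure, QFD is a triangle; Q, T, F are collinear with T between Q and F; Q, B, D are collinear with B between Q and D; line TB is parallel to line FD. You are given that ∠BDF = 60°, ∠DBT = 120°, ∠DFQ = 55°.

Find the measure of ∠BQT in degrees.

1. ∠QBT = 60°  [linear pair at B on QD]
2. ∠BTQ = 55°  [TB∥FD, corresponding at T]
3. ∠BQT = 65°  [△QTB]

∠BQT = 65°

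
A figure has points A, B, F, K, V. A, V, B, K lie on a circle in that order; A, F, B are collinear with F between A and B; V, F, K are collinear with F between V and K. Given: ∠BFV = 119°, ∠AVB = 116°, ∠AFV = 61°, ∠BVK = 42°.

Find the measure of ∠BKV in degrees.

1. ∠ABV = 19°  [△VFB]
2. ∠BAV = 45°  [△AVB]
3. ∠BKV = 45°  [same arc VB]

∠BKV = 45°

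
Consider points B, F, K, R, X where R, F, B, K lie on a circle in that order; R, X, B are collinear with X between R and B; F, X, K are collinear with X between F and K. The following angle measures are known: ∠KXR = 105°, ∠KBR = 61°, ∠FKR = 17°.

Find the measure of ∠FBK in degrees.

∠FBK = 78°

1. ∠BXF = 105°  [vertical angles at X]
2. ∠BXK = 75°  [linear pair at X on RB]
3. ∠BKF = 44°  [△BXK]
4. ∠FBR = 17°  [same arc RF]
5. ∠BFK = 58°  [△FXB]
6. ∠FBK = 78°  [△FBK]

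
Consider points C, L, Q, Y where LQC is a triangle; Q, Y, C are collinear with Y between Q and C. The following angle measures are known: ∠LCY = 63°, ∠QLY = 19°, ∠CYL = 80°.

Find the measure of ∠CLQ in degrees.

1. ∠LCQ = 63°  [Y on ray CQ]
2. ∠LYQ = 100°  [linear pair at Y on QC]
3. ∠LQY = 61°  [△LQY]
4. ∠CQL = 61°  [Y on ray QC]
5. ∠CLQ = 56°  [△LQC]

∠CLQ = 56°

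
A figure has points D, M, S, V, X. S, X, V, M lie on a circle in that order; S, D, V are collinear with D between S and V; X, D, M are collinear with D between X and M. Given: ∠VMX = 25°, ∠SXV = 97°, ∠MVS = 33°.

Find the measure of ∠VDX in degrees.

1. ∠VSX = 25°  [same arc XV]
2. ∠MXS = 33°  [same arc SM]
3. ∠SDX = 122°  [△SDX]
4. ∠VDX = 58°  [linear pair at D on SV]

∠VDX = 58°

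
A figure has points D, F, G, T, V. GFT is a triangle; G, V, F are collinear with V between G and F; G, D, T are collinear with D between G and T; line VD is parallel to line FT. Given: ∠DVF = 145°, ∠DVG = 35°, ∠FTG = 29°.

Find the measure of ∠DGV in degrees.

1. ∠GFT = 35°  [VD∥FT, corresponding at V]
2. ∠FGT = 116°  [△GFT]
3. ∠DGV = 116°  [V on GF, D on GT]

∠DGV = 116°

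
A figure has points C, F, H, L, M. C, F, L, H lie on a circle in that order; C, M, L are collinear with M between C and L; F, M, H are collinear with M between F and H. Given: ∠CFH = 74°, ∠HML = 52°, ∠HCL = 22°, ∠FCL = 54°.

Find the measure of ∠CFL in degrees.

∠CFL = 96°

1. ∠CLH = 74°  [same arc CH]
2. ∠CHL = 84°  [△CLH]
3. ∠CFL = 96°  [cyclic CFLH, opposite ∠F+∠H]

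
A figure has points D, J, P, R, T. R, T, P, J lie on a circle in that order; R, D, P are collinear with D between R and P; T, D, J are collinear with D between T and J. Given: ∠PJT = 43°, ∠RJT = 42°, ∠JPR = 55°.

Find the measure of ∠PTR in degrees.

∠PTR = 95°

1. ∠PRT = 43°  [same arc TP]
2. ∠RPT = 42°  [same arc RT]
3. ∠PTR = 95°  [△RTP]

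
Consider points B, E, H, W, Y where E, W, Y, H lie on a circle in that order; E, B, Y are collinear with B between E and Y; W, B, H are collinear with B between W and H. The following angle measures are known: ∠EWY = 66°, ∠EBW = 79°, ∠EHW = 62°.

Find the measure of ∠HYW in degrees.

1. ∠WBY = 101°  [linear pair at B on EY]
2. ∠EYW = 62°  [same arc EW]
3. ∠HWY = 17°  [△WBY]
4. ∠WEY = 52°  [△EWY]
5. ∠WHY = 52°  [same arc WY]
6. ∠HYW = 111°  [△WYH]

∠HYW = 111°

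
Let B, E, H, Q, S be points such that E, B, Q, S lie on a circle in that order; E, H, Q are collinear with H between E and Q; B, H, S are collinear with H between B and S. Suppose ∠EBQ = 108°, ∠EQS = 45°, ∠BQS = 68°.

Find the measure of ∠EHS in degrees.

1. ∠ESQ = 72°  [cyclic EBQS, opposite ∠B+∠S]
2. ∠EBS = 45°  [same arc ES]
3. ∠QES = 63°  [△EQS]
4. ∠BES = 112°  [cyclic EBQS, opposite ∠E+∠Q]
5. ∠BSE = 23°  [△EBS]
6. ∠EHS = 94°  [△EHS]

∠EHS = 94°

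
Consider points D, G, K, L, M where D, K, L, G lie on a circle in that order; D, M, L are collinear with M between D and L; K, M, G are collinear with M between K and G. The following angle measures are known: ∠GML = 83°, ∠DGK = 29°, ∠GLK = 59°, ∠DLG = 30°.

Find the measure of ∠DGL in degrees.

∠DGL = 96°

1. ∠DMG = 97°  [linear pair at M on DL]
2. ∠GDL = 54°  [△DMG]
3. ∠DGL = 96°  [△DLG]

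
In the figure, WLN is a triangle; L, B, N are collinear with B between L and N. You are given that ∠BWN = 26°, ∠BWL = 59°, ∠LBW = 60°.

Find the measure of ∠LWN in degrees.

1. ∠BLW = 61°  [△WLB]
2. ∠NBW = 120°  [linear pair at B on LN]
3. ∠NLW = 61°  [B on ray LN]
4. ∠BNW = 34°  [△WBN]
5. ∠LNW = 34°  [B on ray NL]
6. ∠LWN = 85°  [△WLN]

∠LWN = 85°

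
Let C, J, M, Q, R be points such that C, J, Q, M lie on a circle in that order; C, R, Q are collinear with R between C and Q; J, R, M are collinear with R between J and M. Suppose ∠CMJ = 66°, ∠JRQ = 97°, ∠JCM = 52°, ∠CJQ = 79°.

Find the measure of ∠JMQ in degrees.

∠JMQ = 35°

1. ∠CQJ = 66°  [same arc CJ]
2. ∠MJQ = 17°  [△JRQ]
3. ∠JQM = 128°  [cyclic CJQM, opposite ∠C+∠Q]
4. ∠JMQ = 35°  [△JQM]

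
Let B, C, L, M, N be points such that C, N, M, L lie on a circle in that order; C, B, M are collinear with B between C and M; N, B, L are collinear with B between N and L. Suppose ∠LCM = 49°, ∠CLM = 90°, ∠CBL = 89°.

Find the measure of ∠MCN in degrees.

∠MCN = 48°

1. ∠LNM = 49°  [same arc ML]
2. ∠CNM = 90°  [cyclic CNML, opposite ∠N+∠L]
3. ∠MBN = 89°  [vertical angles at B]
4. ∠CMN = 42°  [△NBM]
5. ∠MCN = 48°  [△CNM]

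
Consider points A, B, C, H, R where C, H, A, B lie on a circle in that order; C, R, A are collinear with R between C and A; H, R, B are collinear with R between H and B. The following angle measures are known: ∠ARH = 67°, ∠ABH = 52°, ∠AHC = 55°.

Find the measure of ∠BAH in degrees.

∠BAH = 88°

1. ∠ACH = 52°  [same arc HA]
2. ∠CAH = 73°  [△CHA]
3. ∠AHB = 40°  [△HRA]
4. ∠BAH = 88°  [△HAB]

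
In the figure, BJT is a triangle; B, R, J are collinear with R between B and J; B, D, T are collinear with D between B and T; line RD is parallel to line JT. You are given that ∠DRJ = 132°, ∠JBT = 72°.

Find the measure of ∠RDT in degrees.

∠RDT = 120°

1. ∠BRD = 48°  [linear pair at R on BJ]
2. ∠DBR = 72°  [R on BJ, D on BT]
3. ∠BDR = 60°  [△BRD]
4. ∠RDT = 120°  [linear pair at D on BT]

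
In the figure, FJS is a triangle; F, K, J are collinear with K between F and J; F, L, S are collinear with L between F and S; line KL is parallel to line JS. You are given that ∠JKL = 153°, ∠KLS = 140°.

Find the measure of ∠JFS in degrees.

1. ∠FKL = 27°  [linear pair at K on FJ]
2. ∠FLK = 40°  [linear pair at L on FS]
3. ∠KFL = 113°  [△FKL]
4. ∠JFS = 113°  [K on FJ, L on FS]

∠JFS = 113°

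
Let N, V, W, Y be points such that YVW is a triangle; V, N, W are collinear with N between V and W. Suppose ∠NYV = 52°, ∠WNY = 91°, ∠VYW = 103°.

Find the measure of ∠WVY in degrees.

∠WVY = 39°

1. ∠VNY = 89°  [linear pair at N on VW]
2. ∠NVY = 39°  [△YVN]
3. ∠WVY = 39°  [N on ray VW]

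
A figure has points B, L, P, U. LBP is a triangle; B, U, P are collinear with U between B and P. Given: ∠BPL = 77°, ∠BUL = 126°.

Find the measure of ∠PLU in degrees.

1. ∠LPU = 77°  [U on ray PB]
2. ∠LUP = 54°  [linear pair at U on BP]
3. ∠PLU = 49°  [△LUP]

∠PLU = 49°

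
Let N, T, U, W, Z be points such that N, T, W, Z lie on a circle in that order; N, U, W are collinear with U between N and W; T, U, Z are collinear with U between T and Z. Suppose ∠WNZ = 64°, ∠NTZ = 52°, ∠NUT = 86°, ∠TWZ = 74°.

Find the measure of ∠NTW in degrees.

∠NTW = 116°

1. ∠WTZ = 64°  [same arc WZ]
2. ∠TNW = 42°  [△NUT]
3. ∠TUW = 94°  [linear pair at U on NW]
4. ∠NWT = 22°  [△TUW]
5. ∠NTW = 116°  [△NTW]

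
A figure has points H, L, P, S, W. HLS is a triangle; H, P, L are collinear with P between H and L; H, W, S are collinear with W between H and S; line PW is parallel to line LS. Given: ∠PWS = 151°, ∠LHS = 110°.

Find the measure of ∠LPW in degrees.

1. ∠HWP = 29°  [linear pair at W on HS]
2. ∠PHW = 110°  [P on HL, W on HS]
3. ∠HPW = 41°  [△HPW]
4. ∠LPW = 139°  [linear pair at P on HL]

∠LPW = 139°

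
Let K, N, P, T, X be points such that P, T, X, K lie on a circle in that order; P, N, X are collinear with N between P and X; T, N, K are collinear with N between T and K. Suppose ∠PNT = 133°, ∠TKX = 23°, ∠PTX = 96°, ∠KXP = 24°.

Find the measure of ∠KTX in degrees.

1. ∠TNX = 47°  [linear pair at N on PX]
2. ∠TPX = 23°  [same arc TX]
3. ∠PXT = 61°  [△PTX]
4. ∠KTX = 72°  [△TNX]

∠KTX = 72°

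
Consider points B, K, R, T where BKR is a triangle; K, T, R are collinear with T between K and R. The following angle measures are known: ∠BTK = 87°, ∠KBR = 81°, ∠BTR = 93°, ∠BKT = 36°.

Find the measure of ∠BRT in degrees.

∠BRT = 63°

1. ∠BKR = 36°  [T on ray KR]
2. ∠BRK = 63°  [△BKR]
3. ∠BRT = 63°  [T on ray RK]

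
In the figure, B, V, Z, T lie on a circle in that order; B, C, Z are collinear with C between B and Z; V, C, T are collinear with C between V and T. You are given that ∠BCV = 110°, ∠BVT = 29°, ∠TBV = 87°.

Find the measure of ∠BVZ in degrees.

1. ∠VBZ = 41°  [△BCV]
2. ∠BTV = 64°  [△BVT]
3. ∠BZV = 64°  [same arc BV]
4. ∠BVZ = 75°  [△BVZ]

∠BVZ = 75°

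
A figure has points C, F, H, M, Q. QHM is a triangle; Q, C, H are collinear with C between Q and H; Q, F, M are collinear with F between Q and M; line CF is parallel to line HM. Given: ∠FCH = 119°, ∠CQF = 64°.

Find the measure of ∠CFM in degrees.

∠CFM = 125°

1. ∠FCQ = 61°  [linear pair at C on QH]
2. ∠CFQ = 55°  [△QCF]
3. ∠CFM = 125°  [linear pair at F on QM]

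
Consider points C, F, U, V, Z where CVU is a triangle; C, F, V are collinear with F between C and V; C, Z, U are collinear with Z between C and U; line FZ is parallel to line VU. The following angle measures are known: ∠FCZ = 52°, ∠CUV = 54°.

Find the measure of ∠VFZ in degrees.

1. ∠UCV = 52°  [F on CV, Z on CU]
2. ∠CVU = 74°  [△CVU]
3. ∠CFZ = 74°  [FZ∥VU, corresponding at F]
4. ∠VFZ = 106°  [linear pair at F on CV]

∠VFZ = 106°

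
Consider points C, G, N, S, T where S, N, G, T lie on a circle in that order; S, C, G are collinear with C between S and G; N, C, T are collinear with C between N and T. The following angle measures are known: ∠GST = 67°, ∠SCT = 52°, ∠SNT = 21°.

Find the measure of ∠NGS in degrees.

1. ∠GNT = 67°  [same arc GT]
2. ∠GCN = 52°  [vertical angles at C]
3. ∠NGS = 61°  [△NCG]

∠NGS = 61°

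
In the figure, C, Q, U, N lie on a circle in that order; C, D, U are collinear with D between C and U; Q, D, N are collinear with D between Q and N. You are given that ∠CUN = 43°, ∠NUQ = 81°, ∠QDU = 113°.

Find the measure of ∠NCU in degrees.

1. ∠CQN = 43°  [same arc CN]
2. ∠NCQ = 99°  [cyclic CQUN, opposite ∠C+∠U]
3. ∠CDN = 113°  [vertical angles at D]
4. ∠CNQ = 38°  [△CQN]
5. ∠NCU = 29°  [△CDN]

∠NCU = 29°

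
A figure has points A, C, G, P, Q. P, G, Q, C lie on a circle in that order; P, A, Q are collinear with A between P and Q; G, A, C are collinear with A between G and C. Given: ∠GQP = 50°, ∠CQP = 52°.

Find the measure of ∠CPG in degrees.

1. ∠GCP = 50°  [same arc PG]
2. ∠CGP = 52°  [same arc PC]
3. ∠CPG = 78°  [△PGC]

∠CPG = 78°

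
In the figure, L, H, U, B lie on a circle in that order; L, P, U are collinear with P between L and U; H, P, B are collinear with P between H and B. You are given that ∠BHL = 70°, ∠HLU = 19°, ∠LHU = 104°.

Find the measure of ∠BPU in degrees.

1. ∠BUL = 70°  [same arc LB]
2. ∠HBU = 19°  [same arc HU]
3. ∠BPU = 91°  [△UPB]

∠BPU = 91°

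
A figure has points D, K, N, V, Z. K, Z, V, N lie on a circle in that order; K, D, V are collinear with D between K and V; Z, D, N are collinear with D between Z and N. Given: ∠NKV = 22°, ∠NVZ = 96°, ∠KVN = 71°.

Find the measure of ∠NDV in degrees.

1. ∠NZV = 22°  [same arc VN]
2. ∠VNZ = 62°  [△ZVN]
3. ∠NDV = 47°  [△VDN]

∠NDV = 47°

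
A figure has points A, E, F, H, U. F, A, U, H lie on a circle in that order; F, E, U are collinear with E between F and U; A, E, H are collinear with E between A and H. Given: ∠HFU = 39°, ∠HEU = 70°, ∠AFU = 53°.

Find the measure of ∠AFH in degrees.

1. ∠AEF = 70°  [vertical angles at E]
2. ∠FEH = 110°  [linear pair at E on FU]
3. ∠FAH = 57°  [△FEA]
4. ∠AHF = 31°  [△FEH]
5. ∠AFH = 92°  [△FAH]

∠AFH = 92°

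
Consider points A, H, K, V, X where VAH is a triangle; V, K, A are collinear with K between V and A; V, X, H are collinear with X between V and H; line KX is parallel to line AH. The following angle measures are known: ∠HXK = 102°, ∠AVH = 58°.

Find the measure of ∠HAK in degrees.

1. ∠KXV = 78°  [linear pair at X on VH]
2. ∠KVX = 58°  [K on VA, X on VH]
3. ∠VKX = 44°  [△VKX]
4. ∠AKX = 136°  [linear pair at K on VA]
5. ∠HAK = 44°  [KX∥AH, co-interior at A–K]

∠HAK = 44°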